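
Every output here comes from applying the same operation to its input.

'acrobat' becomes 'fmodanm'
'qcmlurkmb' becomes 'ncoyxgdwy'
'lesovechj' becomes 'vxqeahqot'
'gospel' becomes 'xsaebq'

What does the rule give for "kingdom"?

ywuzspa

What's happening: move the last character to the front, then shift every letter 12 places forward in the alphabet (wrapping around).
For "kingdom", step one produces "mkingdo"; step two turns that into "ywuzspa".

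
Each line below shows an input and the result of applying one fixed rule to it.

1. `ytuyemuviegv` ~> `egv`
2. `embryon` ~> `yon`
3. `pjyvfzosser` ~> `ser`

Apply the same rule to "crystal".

tal

Rule — keep only the last 3 characters.
Applying that to "crystal" gives "tal".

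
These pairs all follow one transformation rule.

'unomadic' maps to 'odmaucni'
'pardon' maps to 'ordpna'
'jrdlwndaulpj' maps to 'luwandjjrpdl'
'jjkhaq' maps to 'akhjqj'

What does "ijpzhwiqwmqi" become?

The transformation: take characters alternately from the front and the back (1st, last, 2nd, 2nd-last, ...), then swap the front and back halves of the string.
For "ijpzhwiqwmqi", step one produces "iijqpmzwhqwi"; step two turns that into "zwhqwiiijqpm".

zwhqwiiijqpm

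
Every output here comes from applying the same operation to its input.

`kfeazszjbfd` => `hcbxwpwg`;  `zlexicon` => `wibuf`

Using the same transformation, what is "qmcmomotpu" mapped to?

Looking at the pairs, the operation is to shift every letter 3 places backward in the alphabet (wrapping around), then delete the last 3 characters.
For "qmcmomotpu", step one produces "njzjljlqmr"; step two turns that into "njzjljl".
(Check on "kfeazszjbfd": → "hcbxwpwgyca" → "hcbxwpwg" ✓)

njzjljl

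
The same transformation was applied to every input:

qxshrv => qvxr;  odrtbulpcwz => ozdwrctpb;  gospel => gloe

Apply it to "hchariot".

htcohi

Rule — take characters alternately from the front and the back (1st, last, 2nd, 2nd-last, ...), then delete the last 2 characters.
Doing the same to "hchariot": "htcohi".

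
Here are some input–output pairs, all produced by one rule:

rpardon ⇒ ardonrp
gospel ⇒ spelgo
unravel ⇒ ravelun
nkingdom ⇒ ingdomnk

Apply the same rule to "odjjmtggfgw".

Looking at the pairs, the operation is to move the first 2 characters to the end (rotate left by 2).
Doing the same to "odjjmtggfgw": "jjmtggfgwod".

jjmtggfgwod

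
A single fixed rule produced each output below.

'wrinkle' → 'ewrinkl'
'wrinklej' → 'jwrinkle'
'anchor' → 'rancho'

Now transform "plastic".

Rule — move the last character to the front.
So "plastic" becomes "cplasti".

cplasti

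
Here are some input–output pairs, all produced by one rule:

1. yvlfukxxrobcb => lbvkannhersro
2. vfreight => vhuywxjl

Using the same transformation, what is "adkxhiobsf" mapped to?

The transformation: move the first character to the end, then shift every letter 10 places backward in the alphabet (wrapping around).
On "adkxhiobsf": the first step gives "dkxhiobsfa", and the second then gives "tanxyerivq".

tanxyerivq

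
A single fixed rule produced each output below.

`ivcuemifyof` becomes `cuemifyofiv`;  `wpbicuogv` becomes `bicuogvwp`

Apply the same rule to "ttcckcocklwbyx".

The pattern: move the first 2 characters to the end (rotate left by 2).
"ttcckcocklwbyx" → "cckcocklwbyxtt".

cckcocklwbyxtt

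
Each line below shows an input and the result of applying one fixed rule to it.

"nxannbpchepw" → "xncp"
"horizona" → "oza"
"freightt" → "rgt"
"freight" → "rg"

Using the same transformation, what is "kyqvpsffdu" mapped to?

What's happening: keep one character in every 3, starting at position 2 (positions 2nd, 5th, 8th, ...).
"kyqvpsffdu" → "ypf".

ypf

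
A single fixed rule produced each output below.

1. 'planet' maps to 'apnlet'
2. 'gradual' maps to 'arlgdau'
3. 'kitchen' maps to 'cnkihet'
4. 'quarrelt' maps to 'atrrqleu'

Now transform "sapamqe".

aqpmeas

Looking at the pairs, the operation is to sort the characters into reverse alphabetical order, then swap the first and last characters.
For "sapamqe" the result is "aqpmeas".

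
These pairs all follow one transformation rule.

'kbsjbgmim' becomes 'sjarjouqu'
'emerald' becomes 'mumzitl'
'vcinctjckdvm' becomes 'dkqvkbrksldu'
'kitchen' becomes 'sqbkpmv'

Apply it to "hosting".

pwabqvo

The pattern: shift every letter 8 places forward in the alphabet (wrapping around).
Applying that to "hosting" gives "pwabqvo".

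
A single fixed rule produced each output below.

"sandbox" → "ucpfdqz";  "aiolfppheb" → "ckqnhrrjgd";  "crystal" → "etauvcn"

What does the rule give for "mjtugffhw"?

In each case the input is transformed by: shift every letter 2 places forward in the alphabet (wrapping around).
So "mjtugffhw" becomes "olvwihhjy".

olvwihhjy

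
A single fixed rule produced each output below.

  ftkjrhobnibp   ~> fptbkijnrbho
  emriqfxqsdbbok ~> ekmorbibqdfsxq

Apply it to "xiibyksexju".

xuijixbeysk

The transformation: take characters alternately from the front and the back (1st, last, 2nd, 2nd-last, ...).
On "xiibyksexju" that produces "xuijixbeysk".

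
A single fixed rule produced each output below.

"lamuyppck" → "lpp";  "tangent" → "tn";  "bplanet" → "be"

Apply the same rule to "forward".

fr

What's happening: swap each adjacent pair of characters (1↔2, 3↔4, ...), then keep one character in every 3, starting at position 2 (positions 2nd, 5th, 8th, ...).
On "forward": the first step gives "ofwrrad", and the second then gives "fr".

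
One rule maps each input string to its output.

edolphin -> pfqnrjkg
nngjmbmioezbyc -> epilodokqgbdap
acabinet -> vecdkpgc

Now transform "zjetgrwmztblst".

vlgvityobvdnub

What's happening: shift every letter 2 places forward in the alphabet (wrapping around), then swap the first and last characters.
"zjetgrwmztblst" → "vlgvityobvdnub".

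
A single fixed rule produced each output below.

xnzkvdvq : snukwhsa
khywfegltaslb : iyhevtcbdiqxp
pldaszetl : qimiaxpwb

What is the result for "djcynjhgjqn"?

nkagzvkgedg

The transformation: shift every letter 3 places backward in the alphabet (wrapping around), then move the last 2 characters to the front (rotate right by 2).
Applying that to "djcynjhgjqn" gives "nkagzvkgedg".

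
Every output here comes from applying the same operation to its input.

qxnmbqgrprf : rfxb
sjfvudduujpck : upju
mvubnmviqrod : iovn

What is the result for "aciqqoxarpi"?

The rule is to keep one character in every 3, starting at position 2 (positions 2nd, 5th, 8th, ...), then swap the front and back halves of the string.
For "aciqqoxarpi" the result is "aicq".
(Check on "qxnmbqgrprf": → "xbrf" → "rfxb" ✓)

aicq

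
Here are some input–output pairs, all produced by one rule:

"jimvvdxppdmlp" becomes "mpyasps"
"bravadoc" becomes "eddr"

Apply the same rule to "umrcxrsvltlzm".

The rule is to shift every letter 3 places forward in the alphabet (wrapping around), then keep every other character starting from the first (positions 1st, 3rd, 5th, ...).
For "umrcxrsvltlzm" the result is "xuavoop".

xuavoop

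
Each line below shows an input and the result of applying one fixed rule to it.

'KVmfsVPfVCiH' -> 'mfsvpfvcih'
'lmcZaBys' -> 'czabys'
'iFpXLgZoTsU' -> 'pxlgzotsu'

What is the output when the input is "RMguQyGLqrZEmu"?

The rule is to delete the first 2 characters, then convert every letter to lowercase.
"RMguQyGLqrZEmu" → "guQyGLqrZEmu" → "guqyglqrzemu".

guqyglqrzemu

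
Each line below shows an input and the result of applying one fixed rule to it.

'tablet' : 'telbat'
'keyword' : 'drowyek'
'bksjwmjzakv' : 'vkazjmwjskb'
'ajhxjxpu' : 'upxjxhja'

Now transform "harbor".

In each case the input is transformed by: reverse the string.
Doing the same to "harbor": "robrah".

robrah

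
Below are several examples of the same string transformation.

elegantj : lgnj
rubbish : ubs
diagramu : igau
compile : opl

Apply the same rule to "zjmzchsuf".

jzhu

Looking at the pairs, the operation is to keep every other character starting from the second (positions 2nd, 4th, 6th, ...).
"zjmzchsuf" → "jzhu".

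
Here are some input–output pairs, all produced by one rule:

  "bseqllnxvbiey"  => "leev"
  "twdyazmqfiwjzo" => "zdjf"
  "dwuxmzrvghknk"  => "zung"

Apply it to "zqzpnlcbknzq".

lzqk

The pattern: keep one character in every 3, starting at position 3 (positions 3rd, 6th, 9th, ...), then swap each adjacent pair of characters (1↔2, 3↔4, ...).
For "zqzpnlcbknzq", step one produces "zlkq"; step two turns that into "lzqk".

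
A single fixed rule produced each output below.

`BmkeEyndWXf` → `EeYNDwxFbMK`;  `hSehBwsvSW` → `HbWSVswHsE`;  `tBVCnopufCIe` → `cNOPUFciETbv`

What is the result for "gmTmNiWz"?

The pattern: move the first 3 characters to the end (rotate left by 3), then flip the case of every letter.
Working it through for "gmTmNiWz": intermediate "mNiWzgmT", final "MnIwZGMt".

MnIwZGMt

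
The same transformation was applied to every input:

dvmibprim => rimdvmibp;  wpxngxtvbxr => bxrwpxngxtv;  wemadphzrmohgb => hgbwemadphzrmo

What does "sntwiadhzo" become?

hzosntwiad

The transformation: move the last 3 characters to the front (rotate right by 3).
So "sntwiadhzo" becomes "hzosntwiad".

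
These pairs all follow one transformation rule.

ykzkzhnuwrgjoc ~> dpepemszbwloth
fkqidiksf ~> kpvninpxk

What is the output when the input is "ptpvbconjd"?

Rule — shift every letter 5 places forward in the alphabet (wrapping around).
So "ptpvbconjd" becomes "uyuaghtsoi".

uyuaghtsoi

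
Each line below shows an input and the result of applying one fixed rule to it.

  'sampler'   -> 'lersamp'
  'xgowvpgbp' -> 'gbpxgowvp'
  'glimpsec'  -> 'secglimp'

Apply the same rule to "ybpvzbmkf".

The rule is to move the last 3 characters to the front (rotate right by 3).
On "ybpvzbmkf" that produces "mkfybpvzb".

mkfybpvzb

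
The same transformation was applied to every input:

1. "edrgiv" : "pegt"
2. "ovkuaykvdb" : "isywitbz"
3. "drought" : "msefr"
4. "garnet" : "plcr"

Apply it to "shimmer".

The transformation: delete the first 2 characters, then shift every letter 2 places backward in the alphabet (wrapping around).
On "shimmer": the first step gives "immer", and the second then gives "gkkcp".

gkkcp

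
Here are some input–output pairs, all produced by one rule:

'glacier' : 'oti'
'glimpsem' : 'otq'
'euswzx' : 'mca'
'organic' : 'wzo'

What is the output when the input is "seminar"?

amu

What's happening: shift every letter 8 places forward in the alphabet (wrapping around), then keep only the first 3 characters.
For "seminar" the result is "amu".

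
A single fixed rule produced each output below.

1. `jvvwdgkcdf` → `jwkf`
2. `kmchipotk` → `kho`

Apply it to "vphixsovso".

The pattern: keep one character in every 3, starting at position 1 (positions 1st, 4th, 7th, ...).
"vphixsovso" → "vioo".

vioo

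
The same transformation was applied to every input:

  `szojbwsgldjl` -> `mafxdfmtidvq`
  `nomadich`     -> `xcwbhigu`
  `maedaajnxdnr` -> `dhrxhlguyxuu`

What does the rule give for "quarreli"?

lyfckoul

The rule is to swap the front and back halves of the string, then shift every letter 6 places backward in the alphabet (wrapping around).
Applying both steps to "quarreli": "reliquar", then "lyfckoul".
(Check on "maedaajnxdnr": → "jnxdnrmaedaa" → "dhrxhlguyxuu" ✓)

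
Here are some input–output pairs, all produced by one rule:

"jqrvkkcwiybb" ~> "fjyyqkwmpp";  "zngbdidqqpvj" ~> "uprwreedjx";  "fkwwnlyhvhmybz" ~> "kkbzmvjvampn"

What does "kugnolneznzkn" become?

ubczbsnbnyb

The rule is to shift every letter 12 places backward in the alphabet (wrapping around), then delete the first 2 characters.
"kugnolneznzkn" → "yiubczbsnbnyb" → "ubczbsnbnyb".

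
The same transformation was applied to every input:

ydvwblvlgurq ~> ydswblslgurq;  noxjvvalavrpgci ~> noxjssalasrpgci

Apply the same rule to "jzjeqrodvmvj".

jzjeqrodsmsj

Looking at the pairs, the operation is to replace every "v" with "s".
For "jzjeqrodvmvj" the result is "jzjeqrodsmsj".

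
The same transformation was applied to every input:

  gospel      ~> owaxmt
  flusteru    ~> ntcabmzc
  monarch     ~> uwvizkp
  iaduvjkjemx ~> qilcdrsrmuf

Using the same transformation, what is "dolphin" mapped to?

The rule is to shift every letter 8 places forward in the alphabet (wrapping around).
On "dolphin" that produces "lwtxpqv".

lwtxpqv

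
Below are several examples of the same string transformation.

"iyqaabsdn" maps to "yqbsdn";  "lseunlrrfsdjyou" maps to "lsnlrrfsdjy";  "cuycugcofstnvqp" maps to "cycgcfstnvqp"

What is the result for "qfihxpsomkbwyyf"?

Each output is the input with this applied: remove every vowel.
So "qfihxpsomkbwyyf" becomes "qfhxpsmkbwyyf".

qfhxpsmkbwyyf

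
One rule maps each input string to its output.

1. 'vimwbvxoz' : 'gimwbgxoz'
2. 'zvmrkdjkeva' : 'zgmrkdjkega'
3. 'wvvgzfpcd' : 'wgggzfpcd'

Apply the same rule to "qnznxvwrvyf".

qnznxgwrgyf

Each output is the input with this applied: replace every "v" with "g".
Doing the same to "qnznxvwrvyf": "qnznxgwrgyf".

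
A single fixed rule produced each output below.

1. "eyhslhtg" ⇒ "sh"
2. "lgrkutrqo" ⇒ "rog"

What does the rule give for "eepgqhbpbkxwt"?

tpgb

Rule — sort the characters into reverse alphabetical order, then keep one character in every 3, starting at position 3 (positions 3rd, 6th, 9th, ...).
"eepgqhbpbkxwt" → "tpgb".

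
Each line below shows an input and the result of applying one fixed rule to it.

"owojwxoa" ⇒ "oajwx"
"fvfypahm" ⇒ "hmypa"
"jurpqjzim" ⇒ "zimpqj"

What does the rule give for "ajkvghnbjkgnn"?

nbjkgnnvgh

The rule is to delete the first 3 characters, then move the first 3 characters to the end (rotate left by 3).
"ajkvghnbjkgnn" → "vghnbjkgnn" → "nbjkgnnvgh".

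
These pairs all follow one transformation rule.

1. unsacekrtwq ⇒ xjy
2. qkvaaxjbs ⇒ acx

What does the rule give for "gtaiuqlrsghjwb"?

fvxo

The rule is to shift every letter 5 places forward in the alphabet (wrapping around), then keep one character in every 3, starting at position 3 (positions 3rd, 6th, 9th, ...).
Working it through for "gtaiuqlrsghjwb": intermediate "lyfnzvqwxlmobg", final "fvxo".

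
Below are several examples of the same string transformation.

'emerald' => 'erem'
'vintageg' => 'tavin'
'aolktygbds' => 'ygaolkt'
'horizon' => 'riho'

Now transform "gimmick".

mmgi

Looking at the pairs, the operation is to delete the last 3 characters, then move the last 2 characters to the front (rotate right by 2).
For "gimmick", step one produces "gimm"; step two turns that into "mmgi".
(Check on "horizon": → "hori" → "riho" ✓)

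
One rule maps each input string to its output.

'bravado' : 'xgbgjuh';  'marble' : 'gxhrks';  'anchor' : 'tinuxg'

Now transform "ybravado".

The rule is to shift every letter 6 places forward in the alphabet (wrapping around), then move the first character to the end.
Working it through for "ybravado": intermediate "ehxgbgju", final "hxgbgjue".

hxgbgjue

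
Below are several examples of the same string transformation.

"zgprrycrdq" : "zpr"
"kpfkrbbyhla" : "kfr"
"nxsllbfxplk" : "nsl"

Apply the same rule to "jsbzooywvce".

jbo

In each case the input is transformed by: keep every other character starting from the first (positions 1st, 3rd, 5th, ...), then keep only the first 3 characters.
Starting from "jsbzooywvce": after the first operation, "jboyve"; after the second, "jbo".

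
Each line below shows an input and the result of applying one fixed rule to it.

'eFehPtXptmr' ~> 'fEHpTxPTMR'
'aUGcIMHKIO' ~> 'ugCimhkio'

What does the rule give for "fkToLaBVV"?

The pattern: delete the first character, then flip the case of every letter.
Starting from "fkToLaBVV": after the first operation, "kToLaBVV"; after the second, "KtOlAbvv".

KtOlAbvv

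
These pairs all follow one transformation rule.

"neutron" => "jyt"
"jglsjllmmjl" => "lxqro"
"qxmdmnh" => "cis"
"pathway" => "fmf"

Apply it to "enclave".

The pattern: shift every letter 5 places forward in the alphabet (wrapping around), then keep every other character starting from the second (positions 2nd, 4th, 6th, ...).
Applying both steps to "enclave": "jshqfaj", then "sqa".
(Check on "neutron": → "sjzywts" → "jyt" ✓)

sqa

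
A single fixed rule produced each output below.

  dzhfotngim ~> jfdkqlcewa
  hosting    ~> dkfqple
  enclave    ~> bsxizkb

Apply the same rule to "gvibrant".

What's happening: shift every letter 3 places backward in the alphabet (wrapping around), then reverse the string.
Applying that to "gvibrant" gives "qkxoyfsd".

qkxoyfsd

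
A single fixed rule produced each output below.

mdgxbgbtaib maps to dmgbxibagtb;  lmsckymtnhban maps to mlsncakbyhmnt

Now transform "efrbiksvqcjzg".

Rule — move the first character to the end, then take characters alternately from the front and the back (1st, last, 2nd, 2nd-last, ...).
Applying both steps to "efrbiksvqcjzg": "frbiksvqcjzge", then "fergbzijkcsqv".

fergbzijkcsqv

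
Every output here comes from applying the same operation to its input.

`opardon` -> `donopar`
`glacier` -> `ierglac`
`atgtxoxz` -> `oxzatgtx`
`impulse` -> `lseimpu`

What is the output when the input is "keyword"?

ordkeyw

Looking at the pairs, the operation is to move the last 3 characters to the front (rotate right by 3).
For "keyword" the result is "ordkeyw".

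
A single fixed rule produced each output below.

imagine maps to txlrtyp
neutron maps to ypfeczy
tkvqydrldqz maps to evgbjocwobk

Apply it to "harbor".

Rule — shift every letter 11 places forward in the alphabet (wrapping around).
Applying that to "harbor" gives "slcmzc".

slcmzc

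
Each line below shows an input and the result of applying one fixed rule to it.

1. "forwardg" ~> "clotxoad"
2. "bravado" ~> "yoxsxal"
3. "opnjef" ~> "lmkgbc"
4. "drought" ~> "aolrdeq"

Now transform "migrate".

The pattern: shift every letter 3 places backward in the alphabet (wrapping around).
"migrate" → "jfdoxqb".

jfdoxqb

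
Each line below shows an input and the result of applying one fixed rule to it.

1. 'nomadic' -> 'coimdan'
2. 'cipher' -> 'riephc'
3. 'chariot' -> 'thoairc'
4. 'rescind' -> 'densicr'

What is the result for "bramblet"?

The rule is to take characters alternately from the front and the back (1st, last, 2nd, 2nd-last, ...), then move the first character to the end.
On "bramblet": the first step gives "btrealmb", and the second then gives "trealmbb".

trealmbb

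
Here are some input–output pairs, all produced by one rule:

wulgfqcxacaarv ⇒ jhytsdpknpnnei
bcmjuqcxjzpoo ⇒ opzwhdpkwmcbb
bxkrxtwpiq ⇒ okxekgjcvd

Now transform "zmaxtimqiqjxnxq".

Each output is the input with this applied: shift every letter 13 places forward in the alphabet (wrapping around) — i.e. ROT13.
So "zmaxtimqiqjxnxq" becomes "mznkgvzdvdwkakd".

mznkgvzdvdwkakd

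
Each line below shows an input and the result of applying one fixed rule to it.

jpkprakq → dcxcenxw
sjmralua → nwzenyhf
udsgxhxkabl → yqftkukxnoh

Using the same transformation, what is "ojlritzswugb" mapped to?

owyevgmfjhtb

What's happening: swap the first and last characters, then shift every letter 13 places forward in the alphabet (wrapping around) — i.e. ROT13.
"ojlritzswugb" → "bjlritzswugo" → "owyevgmfjhtb".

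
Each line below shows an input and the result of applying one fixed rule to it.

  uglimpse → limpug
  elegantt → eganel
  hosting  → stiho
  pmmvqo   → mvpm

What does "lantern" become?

ntela

What's happening: delete the last 2 characters, then move the first 2 characters to the end (rotate left by 2).
For "lantern", step one produces "lante"; step two turns that into "ntela".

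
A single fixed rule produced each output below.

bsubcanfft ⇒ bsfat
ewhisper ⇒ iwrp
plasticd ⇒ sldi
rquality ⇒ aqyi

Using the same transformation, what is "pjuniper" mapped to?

The rule is to keep every other character starting from the second (positions 2nd, 4th, 6th, ...), then swap each adjacent pair of characters (1↔2, 3↔4, ...).
Applying both steps to "pjuniper": "jnpr", then "njrp".
(Check on "ewhisper": → "wipr" → "iwrp" ✓)

njrp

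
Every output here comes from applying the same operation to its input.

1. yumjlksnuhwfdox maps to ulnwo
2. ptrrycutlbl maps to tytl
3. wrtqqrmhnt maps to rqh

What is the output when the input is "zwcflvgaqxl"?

Each output is the input with this applied: keep one character in every 3, starting at position 2 (positions 2nd, 5th, 8th, ...).
"zwcflvgaqxl" → "wlal".

wlal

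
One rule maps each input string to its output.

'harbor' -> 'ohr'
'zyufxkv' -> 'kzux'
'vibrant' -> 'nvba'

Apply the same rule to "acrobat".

Rule — move the last 2 characters to the front (rotate right by 2), then keep every other character starting from the first (positions 1st, 3rd, 5th, ...).
Applying both steps to "acrobat": "atacrob", then "aarb".

aarb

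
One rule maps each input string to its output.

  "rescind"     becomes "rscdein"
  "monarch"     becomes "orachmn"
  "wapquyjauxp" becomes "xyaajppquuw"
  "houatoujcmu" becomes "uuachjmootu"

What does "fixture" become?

uxefirt

Looking at the pairs, the operation is to sort the characters into alphabetical order, then move the last 2 characters to the front (rotate right by 2).
Starting from "fixture": after the first operation, "efirtux"; after the second, "uxefirt".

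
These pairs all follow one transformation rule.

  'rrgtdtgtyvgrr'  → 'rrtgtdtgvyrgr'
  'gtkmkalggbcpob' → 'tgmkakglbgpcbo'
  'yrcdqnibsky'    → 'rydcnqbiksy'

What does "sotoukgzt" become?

osotkuzgt

The pattern: swap each adjacent pair of characters (1↔2, 3↔4, ...).
Doing the same to "sotoukgzt": "osotkuzgt".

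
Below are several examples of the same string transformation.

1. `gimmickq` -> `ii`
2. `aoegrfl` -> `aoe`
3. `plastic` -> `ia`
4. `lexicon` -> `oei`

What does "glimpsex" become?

ei

Looking at the pairs, the operation is to move the last 3 characters to the front (rotate right by 3), then keep only the vowels.
On "glimpsex": the first step gives "sexglimp", and the second then gives "ei".
(Check on "lexicon": → "conlexi" → "oei" ✓)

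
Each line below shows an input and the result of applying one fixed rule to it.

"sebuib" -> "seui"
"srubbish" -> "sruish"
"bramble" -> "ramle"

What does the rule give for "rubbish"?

In each case the input is transformed by: remove every "b".
On "rubbish" that produces "ruish".

ruish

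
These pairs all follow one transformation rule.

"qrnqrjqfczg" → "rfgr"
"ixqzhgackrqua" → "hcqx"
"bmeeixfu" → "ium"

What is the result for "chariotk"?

ikh

In each case the input is transformed by: keep one character in every 3, starting at position 2 (positions 2nd, 5th, 8th, ...), then move the first character to the end.
Working it through for "chariotk": intermediate "hik", final "ikh".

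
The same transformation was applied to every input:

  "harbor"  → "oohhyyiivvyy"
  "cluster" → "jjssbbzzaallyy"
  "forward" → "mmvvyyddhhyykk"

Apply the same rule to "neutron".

uullbbaayyvvuu

The transformation: shift every letter 7 places forward in the alphabet (wrapping around), then double every character.
Starting from "neutron": after the first operation, "ulbayvu"; after the second, "uullbbaayyvvuu".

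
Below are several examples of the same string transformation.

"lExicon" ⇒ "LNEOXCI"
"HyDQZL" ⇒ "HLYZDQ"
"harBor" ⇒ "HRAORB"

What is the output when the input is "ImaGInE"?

The transformation: take characters alternately from the front and the back (1st, last, 2nd, 2nd-last, ...), then convert every letter to uppercase.
Applying both steps to "ImaGInE": "IEmnaIG", then "IEMNAIG".

IEMNAIG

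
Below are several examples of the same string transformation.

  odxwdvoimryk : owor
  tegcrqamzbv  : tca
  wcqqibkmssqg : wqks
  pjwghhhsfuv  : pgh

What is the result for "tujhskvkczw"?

thv

Looking at the pairs, the operation is to delete the last 2 characters, then keep one character in every 3, starting at position 1 (positions 1st, 4th, 7th, ...).
"tujhskvkczw" → "thv".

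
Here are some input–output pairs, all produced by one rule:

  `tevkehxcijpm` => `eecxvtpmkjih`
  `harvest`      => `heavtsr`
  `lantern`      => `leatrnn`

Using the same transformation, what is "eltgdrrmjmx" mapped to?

Looking at the pairs, the operation is to sort the characters into reverse alphabetical order, then move the last 3 characters to the front (rotate right by 3).
On "eltgdrrmjmx": the first step gives "xtrrmmljged", and the second then gives "gedxtrrmmlj".

gedxtrrmmlj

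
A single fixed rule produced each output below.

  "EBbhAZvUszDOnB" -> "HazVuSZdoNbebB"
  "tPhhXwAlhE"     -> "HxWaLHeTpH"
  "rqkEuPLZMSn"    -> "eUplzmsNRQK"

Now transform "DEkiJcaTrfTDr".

Looking at the pairs, the operation is to flip the case of every letter, then move the first 3 characters to the end (rotate left by 3).
For "DEkiJcaTrfTDr", step one produces "deKIjCAtRFtdR"; step two turns that into "IjCAtRFtdRdeK".

IjCAtRFtdRdeK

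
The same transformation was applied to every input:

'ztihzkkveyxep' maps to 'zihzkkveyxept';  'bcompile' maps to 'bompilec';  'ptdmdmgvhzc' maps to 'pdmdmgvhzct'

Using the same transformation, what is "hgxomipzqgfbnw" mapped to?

Looking at the pairs, the operation is to move the first character to the end, then swap the first and last characters.
Working it through for "hgxomipzqgfbnw": intermediate "gxomipzqgfbnwh", final "hxomipzqgfbnwg".

hxomipzqgfbnwg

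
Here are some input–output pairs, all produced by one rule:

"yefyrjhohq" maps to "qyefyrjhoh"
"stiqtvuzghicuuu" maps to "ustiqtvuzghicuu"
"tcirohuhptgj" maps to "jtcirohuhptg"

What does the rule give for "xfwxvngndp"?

The pattern: move the last character to the front.
"xfwxvngndp" → "pxfwxvngnd".

pxfwxvngnd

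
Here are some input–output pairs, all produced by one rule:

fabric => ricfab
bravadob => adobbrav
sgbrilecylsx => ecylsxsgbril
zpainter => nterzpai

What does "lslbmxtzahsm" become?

Looking at the pairs, the operation is to swap the front and back halves of the string.
Applying that to "lslbmxtzahsm" gives "tzahsmlslbmx".

tzahsmlslbmx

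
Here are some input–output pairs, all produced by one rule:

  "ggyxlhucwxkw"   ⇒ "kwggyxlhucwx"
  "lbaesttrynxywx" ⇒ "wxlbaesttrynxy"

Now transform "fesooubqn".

qnfesooub

Looking at the pairs, the operation is to move the last 2 characters to the front (rotate right by 2).
On "fesooubqn" that produces "qnfesooub".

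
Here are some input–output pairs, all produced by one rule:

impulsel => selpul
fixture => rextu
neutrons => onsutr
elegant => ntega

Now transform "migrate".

tegra

In each case the input is transformed by: delete the first 2 characters, then move the first 3 characters to the end (rotate left by 3).
Starting from "migrate": after the first operation, "grate"; after the second, "tegra".
(Check on "neutrons": → "utrons" → "onsutr" ✓)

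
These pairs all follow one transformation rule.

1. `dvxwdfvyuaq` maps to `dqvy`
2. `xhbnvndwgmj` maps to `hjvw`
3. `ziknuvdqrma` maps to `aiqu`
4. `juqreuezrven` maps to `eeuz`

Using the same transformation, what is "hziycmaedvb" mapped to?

bcez

The rule is to keep one character in every 3, starting at position 2 (positions 2nd, 5th, 8th, ...), then sort the characters into alphabetical order.
Doing the same to "hziycmaedvb": "bcez".
(Check on "juqreuezrven": → "ueze" → "eeuz" ✓)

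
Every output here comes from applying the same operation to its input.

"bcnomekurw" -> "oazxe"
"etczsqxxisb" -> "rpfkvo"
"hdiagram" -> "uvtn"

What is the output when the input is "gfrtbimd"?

The rule is to keep every other character starting from the first (positions 1st, 3rd, 5th, ...), then shift every letter 13 places forward in the alphabet (wrapping around) — i.e. ROT13.
Working it through for "gfrtbimd": intermediate "grbm", final "teoz".

teoz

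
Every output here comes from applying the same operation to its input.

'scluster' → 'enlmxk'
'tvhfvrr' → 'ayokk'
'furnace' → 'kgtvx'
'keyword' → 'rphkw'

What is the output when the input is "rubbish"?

Rule — shift every letter 7 places backward in the alphabet (wrapping around), then delete the first 2 characters.
Starting from "rubbish": after the first operation, "knuubla"; after the second, "uubla".

uubla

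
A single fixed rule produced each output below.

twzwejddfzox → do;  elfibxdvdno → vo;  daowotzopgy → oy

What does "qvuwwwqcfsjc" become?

cj

The pattern: keep one character in every 3, starting at position 2 (positions 2nd, 5th, 8th, ...), then delete the first 2 characters.
On "qvuwwwqcfsjc": the first step gives "vwcj", and the second then gives "cj".
(Check on "elfibxdvdno": → "lbvo" → "vo" ✓)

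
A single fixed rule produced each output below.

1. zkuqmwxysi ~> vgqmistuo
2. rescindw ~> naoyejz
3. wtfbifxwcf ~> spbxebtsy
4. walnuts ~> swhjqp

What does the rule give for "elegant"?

The rule is to shift every letter 4 places backward in the alphabet (wrapping around), then delete the last character.
Applying that to "elegant" gives "ahacwj".

ahacwj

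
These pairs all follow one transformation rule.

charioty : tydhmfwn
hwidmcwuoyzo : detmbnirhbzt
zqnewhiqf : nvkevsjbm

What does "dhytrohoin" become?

In each case the input is transformed by: shift every letter 5 places forward in the alphabet (wrapping around), then move the last 3 characters to the front (rotate right by 3).
For "dhytrohoin", step one produces "imdywtmtns"; step two turns that into "tnsimdywtm".

tnsimdywtm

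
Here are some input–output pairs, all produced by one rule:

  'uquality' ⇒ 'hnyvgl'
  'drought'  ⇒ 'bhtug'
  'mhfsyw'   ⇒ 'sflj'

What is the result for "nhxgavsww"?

The pattern: delete the first 2 characters, then shift every letter 13 places forward in the alphabet (wrapping around) — i.e. ROT13.
On "nhxgavsww" that produces "ktnifjj".
(Check on "uquality": → "uality" → "hnyvgl" ✓)

ktnifjj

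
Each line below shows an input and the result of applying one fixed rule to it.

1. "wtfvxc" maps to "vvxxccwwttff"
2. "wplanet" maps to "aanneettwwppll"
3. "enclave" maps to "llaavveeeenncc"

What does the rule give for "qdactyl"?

The rule is to move the first 3 characters to the end (rotate left by 3), then double every character.
Starting from "qdactyl": after the first operation, "ctylqda"; after the second, "ccttyyllqqddaa".

ccttyyllqqddaa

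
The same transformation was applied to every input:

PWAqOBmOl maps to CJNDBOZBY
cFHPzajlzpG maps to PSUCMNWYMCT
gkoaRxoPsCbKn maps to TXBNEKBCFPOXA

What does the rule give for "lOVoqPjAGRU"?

YBIBDCWNTEH

Each output is the input with this applied: shift every letter 13 places forward in the alphabet (wrapping around) — i.e. ROT13, then convert every letter to uppercase.
Working it through for "lOVoqPjAGRU": intermediate "yBIbdCwNTEH", final "YBIBDCWNTEH".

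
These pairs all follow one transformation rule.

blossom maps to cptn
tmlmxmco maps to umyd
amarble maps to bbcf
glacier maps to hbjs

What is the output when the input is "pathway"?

The pattern: shift every letter 1 place forward in the alphabet (wrapping around), then keep every other character starting from the first (positions 1st, 3rd, 5th, ...).
On "pathway" that produces "quxz".

quxz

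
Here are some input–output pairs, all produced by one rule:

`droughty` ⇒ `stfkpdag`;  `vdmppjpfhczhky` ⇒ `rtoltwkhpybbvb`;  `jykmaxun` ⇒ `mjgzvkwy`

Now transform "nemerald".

What's happening: shift every letter 12 places forward in the alphabet (wrapping around), then swap the front and back halves of the string.
For "nemerald", step one produces "zqyqdmxp"; step two turns that into "dmxpzqyq".

dmxpzqyq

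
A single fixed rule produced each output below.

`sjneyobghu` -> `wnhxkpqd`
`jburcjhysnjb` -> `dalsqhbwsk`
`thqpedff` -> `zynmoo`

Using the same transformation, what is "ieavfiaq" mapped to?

In each case the input is transformed by: shift every letter 9 places forward in the alphabet (wrapping around), then delete the first 2 characters.
"ieavfiaq" → "rnjeorjz" → "jeorjz".

jeorjz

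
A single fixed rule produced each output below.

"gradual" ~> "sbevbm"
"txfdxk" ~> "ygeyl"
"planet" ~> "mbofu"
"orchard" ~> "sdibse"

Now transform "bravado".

The transformation: shift every letter 1 place forward in the alphabet (wrapping around), then delete the first character.
Working it through for "bravado": intermediate "csbwbep", final "sbwbep".

sbwbep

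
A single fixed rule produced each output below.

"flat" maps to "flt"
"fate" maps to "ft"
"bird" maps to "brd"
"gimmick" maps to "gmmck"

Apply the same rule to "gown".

The rule is to remove every vowel.
So "gown" becomes "gwn".

gwn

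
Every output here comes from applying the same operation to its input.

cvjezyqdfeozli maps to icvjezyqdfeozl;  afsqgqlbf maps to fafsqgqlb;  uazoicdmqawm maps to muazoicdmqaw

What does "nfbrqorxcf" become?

What's happening: move the last character to the front.
"nfbrqorxcf" → "fnfbrqorxc".

fnfbrqorxc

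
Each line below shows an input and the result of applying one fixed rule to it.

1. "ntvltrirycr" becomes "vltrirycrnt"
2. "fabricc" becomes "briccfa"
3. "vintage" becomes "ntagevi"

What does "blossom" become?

Looking at the pairs, the operation is to move the first 2 characters to the end (rotate left by 2).
Applying that to "blossom" gives "ossombl".

ossombl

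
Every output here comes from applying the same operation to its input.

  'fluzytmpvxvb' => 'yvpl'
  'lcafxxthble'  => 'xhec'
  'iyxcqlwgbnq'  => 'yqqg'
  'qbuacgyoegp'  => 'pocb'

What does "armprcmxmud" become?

xrrd

In each case the input is transformed by: keep one character in every 3, starting at position 2 (positions 2nd, 5th, 8th, ...), then sort the characters into reverse alphabetical order.
Applying both steps to "armprcmxmud": "rrxd", then "xrrd".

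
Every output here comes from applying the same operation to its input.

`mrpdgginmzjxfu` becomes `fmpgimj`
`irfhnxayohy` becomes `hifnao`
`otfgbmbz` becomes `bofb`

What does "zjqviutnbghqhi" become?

The rule is to move the last 2 characters to the front (rotate right by 2), then keep every other character starting from the first (positions 1st, 3rd, 5th, ...).
Starting from "zjqviutnbghqhi": after the first operation, "hizjqviutnbghq"; after the second, "hzqitbh".

hzqitbh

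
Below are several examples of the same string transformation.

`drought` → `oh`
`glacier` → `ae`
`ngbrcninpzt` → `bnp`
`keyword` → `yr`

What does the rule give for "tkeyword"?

The transformation: keep one character in every 3, starting at position 3 (positions 3rd, 6th, 9th, ...).
On "tkeyword" that produces "eo".

eo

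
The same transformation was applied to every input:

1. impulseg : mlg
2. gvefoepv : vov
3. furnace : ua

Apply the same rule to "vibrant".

ia

Looking at the pairs, the operation is to keep one character in every 3, starting at position 2 (positions 2nd, 5th, 8th, ...).
So "vibrant" becomes "ia".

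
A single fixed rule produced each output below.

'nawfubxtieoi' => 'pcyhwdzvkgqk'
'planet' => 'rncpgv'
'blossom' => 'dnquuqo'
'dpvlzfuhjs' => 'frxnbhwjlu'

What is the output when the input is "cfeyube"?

The rule is to shift every letter 2 places forward in the alphabet (wrapping around).
Doing the same to "cfeyube": "ehgawdg".

ehgawdg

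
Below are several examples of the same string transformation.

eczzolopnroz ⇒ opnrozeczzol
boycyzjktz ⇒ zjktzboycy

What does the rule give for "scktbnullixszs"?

In each case the input is transformed by: swap the front and back halves of the string.
"scktbnullixszs" → "llixszsscktbnu".

llixszsscktbnu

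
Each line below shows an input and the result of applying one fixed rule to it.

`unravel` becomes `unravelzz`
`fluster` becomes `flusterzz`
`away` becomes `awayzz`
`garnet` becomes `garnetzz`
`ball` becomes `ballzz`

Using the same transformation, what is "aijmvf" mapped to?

The transformation: append "zz".
Doing the same to "aijmvf": "aijmvfzz".

aijmvfzz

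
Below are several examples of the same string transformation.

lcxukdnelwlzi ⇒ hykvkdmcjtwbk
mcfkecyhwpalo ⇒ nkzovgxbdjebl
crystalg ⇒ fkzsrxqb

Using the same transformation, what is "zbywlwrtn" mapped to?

The transformation: reverse the string, then shift every letter 1 place backward in the alphabet (wrapping around).
Applying both steps to "zbywlwrtn": "ntrwlwybz", then "msqvkvxay".

msqvkvxay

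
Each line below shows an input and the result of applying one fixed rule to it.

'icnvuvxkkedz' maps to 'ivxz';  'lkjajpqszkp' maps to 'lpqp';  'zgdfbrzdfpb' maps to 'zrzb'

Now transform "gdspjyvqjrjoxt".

gyvox

In each case the input is transformed by: swap each adjacent pair of characters (1↔2, 3↔4, ...), then keep one character in every 3, starting at position 2 (positions 2nd, 5th, 8th, ...).
Starting from "gdspjyvqjrjoxt": after the first operation, "dgpsyjqvrjojtx"; after the second, "gyvox".
(Check on "zgdfbrzdfpb": → "gzfdrbdzpfb" → "zrzb" ✓)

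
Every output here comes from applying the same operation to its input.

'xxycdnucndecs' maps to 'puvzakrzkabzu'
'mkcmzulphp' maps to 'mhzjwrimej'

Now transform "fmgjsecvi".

fjdgpbzsc

The transformation: shift every letter 3 places backward in the alphabet (wrapping around), then swap the first and last characters.
So "fmgjsecvi" becomes "fjdgpbzsc".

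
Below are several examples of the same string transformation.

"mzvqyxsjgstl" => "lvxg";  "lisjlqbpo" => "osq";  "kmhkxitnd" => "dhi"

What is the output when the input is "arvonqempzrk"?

kvqp

In each case the input is transformed by: move the last 2 characters to the front (rotate right by 2), then keep one character in every 3, starting at position 2 (positions 2nd, 5th, 8th, ...).
Starting from "arvonqempzrk": after the first operation, "rkarvonqempz"; after the second, "kvqp".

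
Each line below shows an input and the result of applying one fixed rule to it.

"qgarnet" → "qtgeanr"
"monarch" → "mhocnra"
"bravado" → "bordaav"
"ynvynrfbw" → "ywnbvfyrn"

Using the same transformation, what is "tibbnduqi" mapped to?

The rule is to take characters alternately from the front and the back (1st, last, 2nd, 2nd-last, ...).
So "tibbnduqi" becomes "tiiqbubdn".

tiiqbubdn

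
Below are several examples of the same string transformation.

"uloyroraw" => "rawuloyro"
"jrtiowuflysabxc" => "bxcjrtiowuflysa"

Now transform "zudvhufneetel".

telzudvhufnee

In each case the input is transformed by: move the last 3 characters to the front (rotate right by 3).
Applying that to "zudvhufneetel" gives "telzudvhufnee".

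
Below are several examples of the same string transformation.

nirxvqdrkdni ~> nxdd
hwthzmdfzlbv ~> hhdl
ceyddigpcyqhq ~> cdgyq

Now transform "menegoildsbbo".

meiso

The rule is to keep one character in every 3, starting at position 1 (positions 1st, 4th, 7th, ...).
On "menegoildsbbo" that produces "meiso".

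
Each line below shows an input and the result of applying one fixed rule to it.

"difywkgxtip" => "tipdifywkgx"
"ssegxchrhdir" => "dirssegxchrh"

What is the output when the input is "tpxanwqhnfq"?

nfqtpxanwqh

The transformation: move the last 3 characters to the front (rotate right by 3).
So "tpxanwqhnfq" becomes "nfqtpxanwqh".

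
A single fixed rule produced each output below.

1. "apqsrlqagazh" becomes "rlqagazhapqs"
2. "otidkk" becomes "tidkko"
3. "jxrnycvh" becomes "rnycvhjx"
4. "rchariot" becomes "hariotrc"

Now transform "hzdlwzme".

Each output is the input with this applied: swap the front and back halves of the string, then move the last 2 characters to the front (rotate right by 2).
Applying both steps to "hzdlwzme": "wzmehzdl", then "dlwzmehz".

dlwzmehz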